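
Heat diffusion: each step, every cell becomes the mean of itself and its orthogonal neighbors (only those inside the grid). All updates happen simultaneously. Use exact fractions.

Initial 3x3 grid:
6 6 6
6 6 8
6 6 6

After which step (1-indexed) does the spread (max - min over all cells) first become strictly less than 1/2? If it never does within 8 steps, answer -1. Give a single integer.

Step 1: max=20/3, min=6, spread=2/3
Step 2: max=787/120, min=6, spread=67/120
Step 3: max=6917/1080, min=607/100, spread=1807/5400
  -> spread < 1/2 first at step 3
Step 4: max=2749963/432000, min=16561/2700, spread=33401/144000
Step 5: max=24557933/3888000, min=1663391/270000, spread=3025513/19440000
Step 6: max=9796126867/1555200000, min=89155949/14400000, spread=53531/497664
Step 7: max=585904925849/93312000000, min=24119116051/3888000000, spread=450953/5971968
Step 8: max=35101223560603/5598720000000, min=2900368610519/466560000000, spread=3799043/71663616

Answer: 3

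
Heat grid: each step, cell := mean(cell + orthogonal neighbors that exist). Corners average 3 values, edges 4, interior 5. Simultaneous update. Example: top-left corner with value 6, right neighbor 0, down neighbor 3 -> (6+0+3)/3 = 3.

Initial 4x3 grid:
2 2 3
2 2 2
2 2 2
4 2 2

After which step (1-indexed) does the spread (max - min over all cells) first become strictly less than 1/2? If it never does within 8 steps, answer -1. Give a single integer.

Answer: 2

Derivation:
Step 1: max=8/3, min=2, spread=2/3
Step 2: max=23/9, min=33/16, spread=71/144
  -> spread < 1/2 first at step 2
Step 3: max=257/108, min=305/144, spread=113/432
Step 4: max=30137/12960, min=6163/2880, spread=4807/25920
Step 5: max=1772881/777600, min=22315853/10368000, spread=3967681/31104000
Step 6: max=105353639/46656000, min=201189923/93312000, spread=1903471/18662400
Step 7: max=6274720921/2799360000, min=12098476417/5598720000, spread=18038617/223948800
Step 8: max=374775742739/167961600000, min=727452022403/335923200000, spread=883978523/13436928000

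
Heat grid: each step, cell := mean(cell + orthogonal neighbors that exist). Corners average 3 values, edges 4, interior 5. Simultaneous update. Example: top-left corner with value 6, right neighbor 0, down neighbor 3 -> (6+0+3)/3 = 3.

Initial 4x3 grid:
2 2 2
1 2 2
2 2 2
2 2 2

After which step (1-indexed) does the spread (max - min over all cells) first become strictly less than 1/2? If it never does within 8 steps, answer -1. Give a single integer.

Answer: 1

Derivation:
Step 1: max=2, min=5/3, spread=1/3
  -> spread < 1/2 first at step 1
Step 2: max=2, min=209/120, spread=31/120
Step 3: max=2, min=1949/1080, spread=211/1080
Step 4: max=3553/1800, min=199103/108000, spread=14077/108000
Step 5: max=212317/108000, min=1803593/972000, spread=5363/48600
Step 6: max=117131/60000, min=54579191/29160000, spread=93859/1166400
Step 7: max=189063533/97200000, min=3288925519/1749600000, spread=4568723/69984000
Step 8: max=5650381111/2916000000, min=198171564371/104976000000, spread=8387449/167961600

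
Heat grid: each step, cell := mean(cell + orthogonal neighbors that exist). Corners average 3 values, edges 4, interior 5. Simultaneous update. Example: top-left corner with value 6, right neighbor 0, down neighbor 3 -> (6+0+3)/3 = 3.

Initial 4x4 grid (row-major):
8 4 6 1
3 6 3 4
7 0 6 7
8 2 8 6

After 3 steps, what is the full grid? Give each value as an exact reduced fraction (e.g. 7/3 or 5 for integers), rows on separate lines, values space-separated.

Answer: 443/90 2927/600 1499/360 229/54
3047/600 2227/500 6919/1500 79/18
8503/1800 14537/3000 4823/1000 21/4
5381/1080 17591/3600 431/80 2023/360

Derivation:
After step 1:
  5 6 7/2 11/3
  6 16/5 5 15/4
  9/2 21/5 24/5 23/4
  17/3 9/2 11/2 7
After step 2:
  17/3 177/40 109/24 131/36
  187/40 122/25 81/20 109/24
  611/120 106/25 101/20 213/40
  44/9 149/30 109/20 73/12
After step 3:
  443/90 2927/600 1499/360 229/54
  3047/600 2227/500 6919/1500 79/18
  8503/1800 14537/3000 4823/1000 21/4
  5381/1080 17591/3600 431/80 2023/360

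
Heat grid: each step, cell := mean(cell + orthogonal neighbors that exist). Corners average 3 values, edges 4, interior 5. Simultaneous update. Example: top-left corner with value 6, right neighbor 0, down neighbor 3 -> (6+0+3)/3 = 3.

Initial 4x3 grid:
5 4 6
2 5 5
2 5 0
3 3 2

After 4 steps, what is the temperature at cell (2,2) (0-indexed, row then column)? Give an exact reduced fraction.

Step 1: cell (2,2) = 3
Step 2: cell (2,2) = 35/12
Step 3: cell (2,2) = 5803/1800
Step 4: cell (2,2) = 175741/54000
Full grid after step 4:
  32339/8100 223861/54000 419/100
  199621/54000 339611/90000 23069/6000
  21827/6750 1178569/360000 175741/54000
  388679/129600 2521571/864000 382079/129600

Answer: 175741/54000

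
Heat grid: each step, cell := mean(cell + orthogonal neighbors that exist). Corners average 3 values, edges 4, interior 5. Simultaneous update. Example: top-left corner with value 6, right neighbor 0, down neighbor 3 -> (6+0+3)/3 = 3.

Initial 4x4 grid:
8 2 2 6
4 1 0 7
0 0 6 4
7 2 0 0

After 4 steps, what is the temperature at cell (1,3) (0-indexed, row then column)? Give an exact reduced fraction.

Step 1: cell (1,3) = 17/4
Step 2: cell (1,3) = 167/40
Step 3: cell (1,3) = 343/100
Step 4: cell (1,3) = 337/100
Full grid after step 4:
  203509/64800 665617/216000 9659/2880 75937/21600
  310331/108000 518467/180000 35747/12000 337/100
  95401/36000 148363/60000 482891/180000 38513/13500
  53029/21600 57239/24000 510503/216000 34009/12960

Answer: 337/100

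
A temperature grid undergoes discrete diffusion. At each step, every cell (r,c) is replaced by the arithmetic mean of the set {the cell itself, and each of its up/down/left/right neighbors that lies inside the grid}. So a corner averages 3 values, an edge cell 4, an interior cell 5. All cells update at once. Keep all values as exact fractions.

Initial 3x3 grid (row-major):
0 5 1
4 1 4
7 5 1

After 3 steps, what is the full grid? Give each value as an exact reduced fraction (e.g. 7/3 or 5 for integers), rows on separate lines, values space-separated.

After step 1:
  3 7/4 10/3
  3 19/5 7/4
  16/3 7/2 10/3
After step 2:
  31/12 713/240 41/18
  227/60 69/25 733/240
  71/18 479/120 103/36
After step 3:
  249/80 38131/14400 2989/1080
  2941/900 414/125 39431/14400
  4219/1080 24403/7200 7133/2160

Answer: 249/80 38131/14400 2989/1080
2941/900 414/125 39431/14400
4219/1080 24403/7200 7133/2160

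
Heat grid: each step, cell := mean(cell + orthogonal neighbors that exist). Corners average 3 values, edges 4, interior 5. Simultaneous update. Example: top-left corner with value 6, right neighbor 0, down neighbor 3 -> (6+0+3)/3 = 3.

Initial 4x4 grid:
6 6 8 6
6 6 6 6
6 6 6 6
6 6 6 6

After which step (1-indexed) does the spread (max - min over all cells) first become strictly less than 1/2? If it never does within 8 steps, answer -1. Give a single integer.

Answer: 3

Derivation:
Step 1: max=20/3, min=6, spread=2/3
Step 2: max=391/60, min=6, spread=31/60
Step 3: max=3451/540, min=6, spread=211/540
  -> spread < 1/2 first at step 3
Step 4: max=340843/54000, min=6, spread=16843/54000
Step 5: max=3054643/486000, min=27079/4500, spread=130111/486000
Step 6: max=91122367/14580000, min=1627159/270000, spread=3255781/14580000
Step 7: max=2724753691/437400000, min=1631107/270000, spread=82360351/437400000
Step 8: max=81483316891/13122000000, min=294106441/48600000, spread=2074577821/13122000000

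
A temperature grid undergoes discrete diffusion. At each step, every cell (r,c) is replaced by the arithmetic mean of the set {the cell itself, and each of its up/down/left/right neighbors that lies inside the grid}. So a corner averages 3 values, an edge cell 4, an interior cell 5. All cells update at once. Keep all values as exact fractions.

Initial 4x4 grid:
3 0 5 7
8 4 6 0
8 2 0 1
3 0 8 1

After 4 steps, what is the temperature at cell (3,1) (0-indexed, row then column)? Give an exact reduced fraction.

Answer: 359711/108000

Derivation:
Step 1: cell (3,1) = 13/4
Step 2: cell (3,1) = 359/120
Step 3: cell (3,1) = 12461/3600
Step 4: cell (3,1) = 359711/108000
Full grid after step 4:
  132149/32400 424097/108000 128519/36000 12613/3600
  223351/54000 67051/18000 34623/10000 55937/18000
  211573/54000 326453/90000 267493/90000 154457/54000
  123911/32400 359711/108000 318019/108000 82831/32400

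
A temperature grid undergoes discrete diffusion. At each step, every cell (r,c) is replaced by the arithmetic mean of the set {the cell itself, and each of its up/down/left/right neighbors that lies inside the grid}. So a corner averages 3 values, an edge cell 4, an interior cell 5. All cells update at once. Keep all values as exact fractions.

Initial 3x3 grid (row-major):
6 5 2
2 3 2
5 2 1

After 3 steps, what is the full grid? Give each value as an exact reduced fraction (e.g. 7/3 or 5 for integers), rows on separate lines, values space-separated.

Answer: 503/135 12379/3600 89/30
3151/900 6039/2000 4777/1800
249/80 39791/14400 5083/2160

Derivation:
After step 1:
  13/3 4 3
  4 14/5 2
  3 11/4 5/3
After step 2:
  37/9 53/15 3
  53/15 311/100 71/30
  13/4 613/240 77/36
After step 3:
  503/135 12379/3600 89/30
  3151/900 6039/2000 4777/1800
  249/80 39791/14400 5083/2160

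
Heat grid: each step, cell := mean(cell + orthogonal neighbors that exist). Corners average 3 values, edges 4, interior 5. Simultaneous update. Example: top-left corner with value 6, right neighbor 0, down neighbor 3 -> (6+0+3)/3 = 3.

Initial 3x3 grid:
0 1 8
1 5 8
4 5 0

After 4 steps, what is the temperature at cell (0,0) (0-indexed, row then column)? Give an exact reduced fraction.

Step 1: cell (0,0) = 2/3
Step 2: cell (0,0) = 20/9
Step 3: cell (0,0) = 299/108
Step 4: cell (0,0) = 1999/648
Full grid after step 4:
  1999/648 12419/3456 21341/5184
  3617/1152 235/64 9677/2304
  2129/648 12907/3456 21613/5184

Answer: 1999/648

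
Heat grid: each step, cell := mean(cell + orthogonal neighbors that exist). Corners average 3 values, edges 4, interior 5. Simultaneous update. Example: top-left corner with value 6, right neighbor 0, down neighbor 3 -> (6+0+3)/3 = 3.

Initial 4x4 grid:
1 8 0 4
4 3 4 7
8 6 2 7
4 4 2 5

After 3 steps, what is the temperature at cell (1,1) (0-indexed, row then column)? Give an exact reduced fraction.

Answer: 523/120

Derivation:
Step 1: cell (1,1) = 5
Step 2: cell (1,1) = 99/25
Step 3: cell (1,1) = 523/120
Full grid after step 3:
  905/216 13759/3600 14687/3600 8827/2160
  7787/1800 523/120 24373/6000 32539/7200
  8627/1800 26249/6000 3311/750 6407/1440
  10151/2160 32273/7200 6053/1440 1199/270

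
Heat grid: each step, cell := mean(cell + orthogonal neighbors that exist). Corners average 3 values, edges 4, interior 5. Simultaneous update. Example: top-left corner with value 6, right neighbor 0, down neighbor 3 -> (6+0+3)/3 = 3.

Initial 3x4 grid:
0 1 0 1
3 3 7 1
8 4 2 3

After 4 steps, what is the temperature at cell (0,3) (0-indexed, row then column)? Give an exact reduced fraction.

Step 1: cell (0,3) = 2/3
Step 2: cell (0,3) = 71/36
Step 3: cell (0,3) = 4081/2160
Step 4: cell (0,3) = 142687/64800
Full grid after step 4:
  41783/16200 535979/216000 476479/216000 142687/64800
  1367803/432000 528887/180000 248981/90000 8251/3375
  2417/675 254243/72000 223243/72000 62429/21600

Answer: 142687/64800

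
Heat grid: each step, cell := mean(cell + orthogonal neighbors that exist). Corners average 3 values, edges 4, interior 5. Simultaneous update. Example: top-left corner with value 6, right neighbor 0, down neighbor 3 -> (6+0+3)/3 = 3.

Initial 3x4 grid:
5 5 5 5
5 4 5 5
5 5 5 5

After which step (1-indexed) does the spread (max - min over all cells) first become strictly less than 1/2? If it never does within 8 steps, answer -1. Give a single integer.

Step 1: max=5, min=19/4, spread=1/4
  -> spread < 1/2 first at step 1
Step 2: max=5, min=477/100, spread=23/100
Step 3: max=1987/400, min=23189/4800, spread=131/960
Step 4: max=35609/7200, min=209449/43200, spread=841/8640
Step 5: max=7106627/1440000, min=83857949/17280000, spread=56863/691200
Step 6: max=63810457/12960000, min=756065659/155520000, spread=386393/6220800
Step 7: max=25499641187/5184000000, min=302646276869/62208000000, spread=26795339/497664000
Step 8: max=1528113850333/311040000000, min=18178584285871/3732480000000, spread=254051069/5971968000

Answer: 1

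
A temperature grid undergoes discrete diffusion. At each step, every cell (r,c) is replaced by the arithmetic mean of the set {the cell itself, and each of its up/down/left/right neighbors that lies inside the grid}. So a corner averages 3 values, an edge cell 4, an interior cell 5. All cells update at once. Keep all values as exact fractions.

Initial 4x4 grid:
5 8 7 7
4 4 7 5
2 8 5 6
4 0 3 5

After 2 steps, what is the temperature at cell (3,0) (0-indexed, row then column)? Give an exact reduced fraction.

Answer: 41/12

Derivation:
Step 1: cell (3,0) = 2
Step 2: cell (3,0) = 41/12
Full grid after step 2:
  185/36 1507/240 1511/240 119/18
  1207/240 507/100 311/50 703/120
  281/80 481/100 237/50 659/120
  41/12 16/5 131/30 79/18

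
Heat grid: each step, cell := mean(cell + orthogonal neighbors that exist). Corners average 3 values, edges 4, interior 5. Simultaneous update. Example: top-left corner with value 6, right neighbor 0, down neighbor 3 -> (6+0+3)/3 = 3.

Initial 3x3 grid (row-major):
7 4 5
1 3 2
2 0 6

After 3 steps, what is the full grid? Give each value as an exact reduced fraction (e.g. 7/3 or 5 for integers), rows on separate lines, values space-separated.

After step 1:
  4 19/4 11/3
  13/4 2 4
  1 11/4 8/3
After step 2:
  4 173/48 149/36
  41/16 67/20 37/12
  7/3 101/48 113/36
After step 3:
  61/18 10867/2880 1559/432
  2939/960 3529/1200 617/180
  7/3 7867/2880 1199/432

Answer: 61/18 10867/2880 1559/432
2939/960 3529/1200 617/180
7/3 7867/2880 1199/432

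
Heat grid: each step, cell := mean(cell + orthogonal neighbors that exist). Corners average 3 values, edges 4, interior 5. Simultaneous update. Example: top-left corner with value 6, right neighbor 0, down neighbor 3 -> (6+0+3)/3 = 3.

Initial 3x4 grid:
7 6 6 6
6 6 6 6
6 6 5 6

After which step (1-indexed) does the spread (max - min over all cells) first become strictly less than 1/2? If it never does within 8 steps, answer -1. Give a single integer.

Answer: 3

Derivation:
Step 1: max=19/3, min=17/3, spread=2/3
Step 2: max=113/18, min=689/120, spread=193/360
Step 3: max=1337/216, min=6269/1080, spread=52/135
  -> spread < 1/2 first at step 3
Step 4: max=795301/129600, min=189359/32400, spread=7573/25920
Step 5: max=47436569/7776000, min=2851129/486000, spread=363701/1555200
Step 6: max=2833051711/466560000, min=343490167/58320000, spread=681043/3732480
Step 7: max=169429642949/27993600000, min=5167103957/874800000, spread=163292653/1119744000
Step 8: max=10139424434191/1679616000000, min=621565789301/104976000000, spread=1554974443/13436928000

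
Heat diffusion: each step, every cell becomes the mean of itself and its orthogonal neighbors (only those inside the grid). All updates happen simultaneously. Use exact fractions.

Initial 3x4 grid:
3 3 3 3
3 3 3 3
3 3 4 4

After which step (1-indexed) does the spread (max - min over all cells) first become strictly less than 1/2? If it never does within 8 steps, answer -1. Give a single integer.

Answer: 2

Derivation:
Step 1: max=11/3, min=3, spread=2/3
Step 2: max=125/36, min=3, spread=17/36
  -> spread < 1/2 first at step 2
Step 3: max=457/135, min=3, spread=52/135
Step 4: max=430049/129600, min=5447/1800, spread=7573/25920
Step 5: max=25497001/7776000, min=82217/27000, spread=363701/1555200
Step 6: max=1515533999/466560000, min=2207413/720000, spread=681043/3732480
Step 7: max=90350137141/27993600000, min=599082089/194400000, spread=163292653/1119744000
Step 8: max=5393675884319/1679616000000, min=18053139163/5832000000, spread=1554974443/13436928000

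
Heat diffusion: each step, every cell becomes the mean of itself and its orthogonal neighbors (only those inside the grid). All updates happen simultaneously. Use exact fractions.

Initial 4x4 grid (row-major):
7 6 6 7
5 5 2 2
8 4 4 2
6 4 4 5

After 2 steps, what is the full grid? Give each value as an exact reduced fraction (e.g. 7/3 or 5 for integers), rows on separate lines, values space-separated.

Answer: 73/12 433/80 401/80 9/2
28/5 509/100 199/50 153/40
23/4 457/100 39/10 401/120
65/12 79/16 937/240 67/18

Derivation:
After step 1:
  6 6 21/4 5
  25/4 22/5 19/5 13/4
  23/4 5 16/5 13/4
  6 9/2 17/4 11/3
After step 2:
  73/12 433/80 401/80 9/2
  28/5 509/100 199/50 153/40
  23/4 457/100 39/10 401/120
  65/12 79/16 937/240 67/18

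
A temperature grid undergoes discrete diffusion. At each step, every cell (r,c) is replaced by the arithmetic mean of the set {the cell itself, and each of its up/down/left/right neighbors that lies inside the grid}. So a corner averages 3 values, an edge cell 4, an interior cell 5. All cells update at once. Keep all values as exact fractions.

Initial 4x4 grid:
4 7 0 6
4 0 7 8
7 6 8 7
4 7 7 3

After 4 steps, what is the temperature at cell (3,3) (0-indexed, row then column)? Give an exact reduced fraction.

Answer: 399037/64800

Derivation:
Step 1: cell (3,3) = 17/3
Step 2: cell (3,3) = 221/36
Step 3: cell (3,3) = 2723/432
Step 4: cell (3,3) = 399037/64800
Full grid after step 4:
  3743/864 36859/8000 1053721/216000 345679/64800
  171853/36000 19407/4000 972481/180000 301159/54000
  62627/12000 332047/60000 1037323/180000 65597/10800
  4499/800 414817/72000 262823/43200 399037/64800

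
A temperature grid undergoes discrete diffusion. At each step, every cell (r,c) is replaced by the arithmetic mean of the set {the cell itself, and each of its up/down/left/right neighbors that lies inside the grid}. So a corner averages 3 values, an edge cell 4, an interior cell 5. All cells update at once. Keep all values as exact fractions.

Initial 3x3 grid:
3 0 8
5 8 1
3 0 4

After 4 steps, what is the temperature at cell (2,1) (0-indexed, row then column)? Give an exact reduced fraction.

Answer: 2867357/864000

Derivation:
Step 1: cell (2,1) = 15/4
Step 2: cell (2,1) = 653/240
Step 3: cell (2,1) = 51331/14400
Step 4: cell (2,1) = 2867357/864000
Full grid after step 4:
  244723/64800 3122857/864000 13711/3600
  3002357/864000 222439/60000 3008107/864000
  228973/64800 2867357/864000 28481/8100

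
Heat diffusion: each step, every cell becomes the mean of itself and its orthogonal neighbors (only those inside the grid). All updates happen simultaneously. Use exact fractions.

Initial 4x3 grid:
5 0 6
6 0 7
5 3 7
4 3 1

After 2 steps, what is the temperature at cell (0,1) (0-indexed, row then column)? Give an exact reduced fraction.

Step 1: cell (0,1) = 11/4
Step 2: cell (0,1) = 279/80
Full grid after step 2:
  125/36 279/80 145/36
  461/120 371/100 511/120
  161/40 371/100 503/120
  15/4 841/240 131/36

Answer: 279/80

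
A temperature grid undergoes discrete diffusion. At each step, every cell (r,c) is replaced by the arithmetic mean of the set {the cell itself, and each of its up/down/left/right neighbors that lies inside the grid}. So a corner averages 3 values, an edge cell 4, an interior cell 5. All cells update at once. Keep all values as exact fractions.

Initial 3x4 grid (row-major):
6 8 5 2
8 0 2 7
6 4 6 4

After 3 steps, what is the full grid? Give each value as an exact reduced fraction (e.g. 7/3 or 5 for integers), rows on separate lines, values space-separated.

After step 1:
  22/3 19/4 17/4 14/3
  5 22/5 4 15/4
  6 4 4 17/3
After step 2:
  205/36 311/60 53/12 38/9
  341/60 443/100 102/25 217/48
  5 23/5 53/12 161/36
After step 3:
  2981/540 2219/450 1007/225 1895/432
  18727/3600 7193/1500 26237/6000 62263/14400
  917/180 2767/600 3953/900 1931/432

Answer: 2981/540 2219/450 1007/225 1895/432
18727/3600 7193/1500 26237/6000 62263/14400
917/180 2767/600 3953/900 1931/432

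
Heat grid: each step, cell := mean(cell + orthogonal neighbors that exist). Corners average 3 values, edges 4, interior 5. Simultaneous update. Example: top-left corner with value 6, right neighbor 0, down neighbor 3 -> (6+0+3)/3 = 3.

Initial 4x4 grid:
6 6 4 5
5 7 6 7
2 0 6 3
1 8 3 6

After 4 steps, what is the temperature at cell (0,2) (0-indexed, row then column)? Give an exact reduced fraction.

Step 1: cell (0,2) = 21/4
Step 2: cell (0,2) = 67/12
Step 3: cell (0,2) = 19087/3600
Step 4: cell (0,2) = 23173/4320
Full grid after step 4:
  10262/2025 553289/108000 23173/4320 342449/64800
  490499/108000 220699/45000 894671/180000 225757/43200
  443903/108000 150851/36000 143083/30000 345907/72000
  9529/2592 884941/216000 34783/8000 51427/10800

Answer: 23173/4320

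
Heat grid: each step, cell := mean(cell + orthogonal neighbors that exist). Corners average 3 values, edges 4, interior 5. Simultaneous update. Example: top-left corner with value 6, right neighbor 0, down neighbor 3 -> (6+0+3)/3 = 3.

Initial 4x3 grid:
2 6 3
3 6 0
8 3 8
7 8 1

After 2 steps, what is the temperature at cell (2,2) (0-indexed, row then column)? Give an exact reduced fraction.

Answer: 1171/240

Derivation:
Step 1: cell (2,2) = 3
Step 2: cell (2,2) = 1171/240
Full grid after step 2:
  38/9 871/240 23/6
  259/60 469/100 277/80
  91/15 116/25 1171/240
  53/9 1481/240 161/36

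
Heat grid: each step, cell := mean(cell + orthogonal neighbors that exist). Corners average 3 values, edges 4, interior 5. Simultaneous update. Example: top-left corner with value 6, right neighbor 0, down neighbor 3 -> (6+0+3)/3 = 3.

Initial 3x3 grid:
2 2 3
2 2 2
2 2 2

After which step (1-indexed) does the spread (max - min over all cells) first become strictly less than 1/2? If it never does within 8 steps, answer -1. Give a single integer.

Answer: 1

Derivation:
Step 1: max=7/3, min=2, spread=1/3
  -> spread < 1/2 first at step 1
Step 2: max=41/18, min=2, spread=5/18
Step 3: max=473/216, min=2, spread=41/216
Step 4: max=28051/12960, min=731/360, spread=347/2592
Step 5: max=1662137/777600, min=7357/3600, spread=2921/31104
Step 6: max=99140539/46656000, min=889483/432000, spread=24611/373248
Step 7: max=5917442033/2799360000, min=20096741/9720000, spread=207329/4478976
Step 8: max=353953152451/167961600000, min=1075601599/518400000, spread=1746635/53747712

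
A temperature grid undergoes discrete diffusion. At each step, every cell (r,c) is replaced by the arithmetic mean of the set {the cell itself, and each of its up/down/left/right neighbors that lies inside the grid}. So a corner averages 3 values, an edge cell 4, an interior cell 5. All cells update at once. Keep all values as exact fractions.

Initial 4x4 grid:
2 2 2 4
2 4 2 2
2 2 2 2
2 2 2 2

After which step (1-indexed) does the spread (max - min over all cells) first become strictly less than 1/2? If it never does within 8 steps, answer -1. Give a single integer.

Answer: 3

Derivation:
Step 1: max=8/3, min=2, spread=2/3
Step 2: max=23/9, min=2, spread=5/9
Step 3: max=2687/1080, min=49/24, spread=241/540
  -> spread < 1/2 first at step 3
Step 4: max=78749/32400, min=12499/6000, spread=3517/10125
Step 5: max=2335079/972000, min=76291/36000, spread=137611/486000
Step 6: max=13828573/5832000, min=154021/72000, spread=169109/729000
Step 7: max=2057220827/874800000, min=349709843/162000000, spread=421969187/2187000000
Step 8: max=61225168889/26244000000, min=10565627243/4860000000, spread=5213477221/32805000000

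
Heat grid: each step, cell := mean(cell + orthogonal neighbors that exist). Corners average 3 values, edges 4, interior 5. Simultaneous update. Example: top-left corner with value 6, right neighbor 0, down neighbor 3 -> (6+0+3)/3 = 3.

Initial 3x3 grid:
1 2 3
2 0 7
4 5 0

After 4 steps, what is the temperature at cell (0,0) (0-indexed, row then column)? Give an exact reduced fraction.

Step 1: cell (0,0) = 5/3
Step 2: cell (0,0) = 59/36
Step 3: cell (0,0) = 4897/2160
Step 4: cell (0,0) = 293879/129600
Full grid after step 4:
  293879/129600 1108859/432000 9589/3600
  2190593/864000 29063/11250 422453/144000
  84251/32400 2500843/864000 14027/4800

Answer: 293879/129600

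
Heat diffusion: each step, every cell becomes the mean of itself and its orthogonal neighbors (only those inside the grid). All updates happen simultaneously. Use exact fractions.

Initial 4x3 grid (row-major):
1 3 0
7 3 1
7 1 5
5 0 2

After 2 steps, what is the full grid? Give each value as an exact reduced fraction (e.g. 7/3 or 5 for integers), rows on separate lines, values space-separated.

After step 1:
  11/3 7/4 4/3
  9/2 3 9/4
  5 16/5 9/4
  4 2 7/3
After step 2:
  119/36 39/16 16/9
  97/24 147/50 53/24
  167/40 309/100 301/120
  11/3 173/60 79/36

Answer: 119/36 39/16 16/9
97/24 147/50 53/24
167/40 309/100 301/120
11/3 173/60 79/36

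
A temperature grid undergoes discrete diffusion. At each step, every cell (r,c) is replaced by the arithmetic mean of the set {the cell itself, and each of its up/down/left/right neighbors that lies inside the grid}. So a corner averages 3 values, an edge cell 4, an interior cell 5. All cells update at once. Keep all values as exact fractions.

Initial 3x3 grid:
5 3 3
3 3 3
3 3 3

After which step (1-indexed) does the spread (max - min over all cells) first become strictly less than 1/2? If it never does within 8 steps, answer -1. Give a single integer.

Step 1: max=11/3, min=3, spread=2/3
Step 2: max=32/9, min=3, spread=5/9
Step 3: max=365/108, min=3, spread=41/108
  -> spread < 1/2 first at step 3
Step 4: max=21571/6480, min=551/180, spread=347/1296
Step 5: max=1273337/388800, min=5557/1800, spread=2921/15552
Step 6: max=75812539/23328000, min=673483/216000, spread=24611/186624
Step 7: max=4517762033/1399680000, min=15236741/4860000, spread=207329/2239488
Step 8: max=269972352451/83980800000, min=816401599/259200000, spread=1746635/26873856

Answer: 3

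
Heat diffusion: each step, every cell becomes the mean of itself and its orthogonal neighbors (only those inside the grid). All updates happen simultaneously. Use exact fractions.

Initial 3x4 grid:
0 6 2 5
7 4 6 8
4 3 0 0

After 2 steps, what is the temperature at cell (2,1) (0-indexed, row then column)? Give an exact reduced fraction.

Step 1: cell (2,1) = 11/4
Step 2: cell (2,1) = 223/60
Full grid after step 2:
  133/36 1037/240 67/16 29/6
  359/80 187/50 419/100 197/48
  67/18 223/60 35/12 29/9

Answer: 223/60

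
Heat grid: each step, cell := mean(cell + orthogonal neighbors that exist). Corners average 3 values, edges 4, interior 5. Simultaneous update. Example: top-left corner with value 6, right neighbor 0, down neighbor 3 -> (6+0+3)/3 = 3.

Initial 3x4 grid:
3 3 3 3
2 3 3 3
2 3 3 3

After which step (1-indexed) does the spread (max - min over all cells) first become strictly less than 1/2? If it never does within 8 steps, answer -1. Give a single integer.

Step 1: max=3, min=7/3, spread=2/3
Step 2: max=3, min=91/36, spread=17/36
  -> spread < 1/2 first at step 2
Step 3: max=3, min=5633/2160, spread=847/2160
Step 4: max=671/225, min=86569/32400, spread=2011/6480
Step 5: max=320287/108000, min=10533217/3888000, spread=199423/777600
Step 6: max=6364751/2160000, min=638935133/233280000, spread=1938319/9331200
Step 7: max=569755801/194400000, min=38628722947/13996800000, spread=95747789/559872000
Step 8: max=34018856059/11664000000, min=2331854744873/839808000000, spread=940023131/6718464000

Answer: 2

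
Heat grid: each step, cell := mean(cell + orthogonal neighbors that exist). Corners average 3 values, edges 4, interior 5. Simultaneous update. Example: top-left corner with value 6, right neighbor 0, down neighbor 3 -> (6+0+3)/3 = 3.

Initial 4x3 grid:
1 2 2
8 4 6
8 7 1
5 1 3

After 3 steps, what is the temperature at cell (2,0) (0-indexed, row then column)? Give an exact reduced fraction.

Answer: 37441/7200

Derivation:
Step 1: cell (2,0) = 7
Step 2: cell (2,0) = 1267/240
Step 3: cell (2,0) = 37441/7200
Full grid after step 3:
  4577/1080 17279/4800 7679/2160
  33121/7200 2209/500 12973/3600
  37441/7200 25553/6000 3527/900
  10177/2160 7709/1800 3701/1080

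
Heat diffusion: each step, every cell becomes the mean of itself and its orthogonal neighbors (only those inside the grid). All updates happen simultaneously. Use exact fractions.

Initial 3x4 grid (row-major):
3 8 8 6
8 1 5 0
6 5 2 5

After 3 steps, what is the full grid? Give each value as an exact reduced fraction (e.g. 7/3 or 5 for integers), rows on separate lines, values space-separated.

After step 1:
  19/3 5 27/4 14/3
  9/2 27/5 16/5 4
  19/3 7/2 17/4 7/3
After step 2:
  95/18 1409/240 1177/240 185/36
  677/120 108/25 118/25 71/20
  43/9 1169/240 797/240 127/36
After step 3:
  12089/2160 36671/7200 37141/7200 9787/2160
  36031/7200 7627/1500 4163/1000 5081/1200
  11009/2160 31121/7200 29591/7200 7487/2160

Answer: 12089/2160 36671/7200 37141/7200 9787/2160
36031/7200 7627/1500 4163/1000 5081/1200
11009/2160 31121/7200 29591/7200 7487/2160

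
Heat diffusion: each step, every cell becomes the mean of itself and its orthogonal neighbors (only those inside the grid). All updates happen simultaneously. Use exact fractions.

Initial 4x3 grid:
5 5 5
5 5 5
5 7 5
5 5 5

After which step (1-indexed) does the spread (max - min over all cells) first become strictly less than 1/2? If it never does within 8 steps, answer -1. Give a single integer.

Step 1: max=11/2, min=5, spread=1/2
Step 2: max=273/50, min=5, spread=23/50
  -> spread < 1/2 first at step 2
Step 3: max=12811/2400, min=1013/200, spread=131/480
Step 4: max=114551/21600, min=18391/3600, spread=841/4320
Step 5: max=45742051/8640000, min=3693373/720000, spread=56863/345600
Step 6: max=410334341/77760000, min=33389543/6480000, spread=386393/3110400
Step 7: max=163913723131/31104000000, min=13380358813/2592000000, spread=26795339/248832000
Step 8: max=9815015714129/1866240000000, min=804686149667/155520000000, spread=254051069/2985984000

Answer: 2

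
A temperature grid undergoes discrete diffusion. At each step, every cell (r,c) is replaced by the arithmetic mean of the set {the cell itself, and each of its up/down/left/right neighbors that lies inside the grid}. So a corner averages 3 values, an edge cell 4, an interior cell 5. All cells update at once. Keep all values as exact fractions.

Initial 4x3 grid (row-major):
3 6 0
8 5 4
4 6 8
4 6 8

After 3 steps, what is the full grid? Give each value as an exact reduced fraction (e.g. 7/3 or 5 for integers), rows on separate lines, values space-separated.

Answer: 1331/270 10717/2400 9533/2160
18293/3600 10331/2000 35111/7200
9919/1800 11181/2000 42251/7200
5969/1080 2387/400 13343/2160

Derivation:
After step 1:
  17/3 7/2 10/3
  5 29/5 17/4
  11/2 29/5 13/2
  14/3 6 22/3
After step 2:
  85/18 183/40 133/36
  659/120 487/100 1193/240
  629/120 148/25 1433/240
  97/18 119/20 119/18
After step 3:
  1331/270 10717/2400 9533/2160
  18293/3600 10331/2000 35111/7200
  9919/1800 11181/2000 42251/7200
  5969/1080 2387/400 13343/2160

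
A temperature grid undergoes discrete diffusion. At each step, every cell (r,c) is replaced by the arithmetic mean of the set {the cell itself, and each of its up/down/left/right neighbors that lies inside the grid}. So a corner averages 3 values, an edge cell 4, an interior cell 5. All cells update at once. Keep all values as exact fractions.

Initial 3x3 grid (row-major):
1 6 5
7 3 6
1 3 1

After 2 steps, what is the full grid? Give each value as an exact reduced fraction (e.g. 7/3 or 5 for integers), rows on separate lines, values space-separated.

After step 1:
  14/3 15/4 17/3
  3 5 15/4
  11/3 2 10/3
After step 2:
  137/36 229/48 79/18
  49/12 7/2 71/16
  26/9 7/2 109/36

Answer: 137/36 229/48 79/18
49/12 7/2 71/16
26/9 7/2 109/36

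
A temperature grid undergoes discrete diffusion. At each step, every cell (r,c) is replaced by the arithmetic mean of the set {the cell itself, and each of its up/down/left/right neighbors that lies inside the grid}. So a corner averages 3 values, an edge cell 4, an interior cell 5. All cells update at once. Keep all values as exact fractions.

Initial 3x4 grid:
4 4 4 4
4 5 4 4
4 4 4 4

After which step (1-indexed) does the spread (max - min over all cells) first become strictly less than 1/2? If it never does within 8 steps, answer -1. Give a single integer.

Answer: 1

Derivation:
Step 1: max=17/4, min=4, spread=1/4
  -> spread < 1/2 first at step 1
Step 2: max=423/100, min=4, spread=23/100
Step 3: max=20011/4800, min=1613/400, spread=131/960
Step 4: max=179351/43200, min=29191/7200, spread=841/8640
Step 5: max=71662051/17280000, min=5853373/1440000, spread=56863/691200
Step 6: max=643614341/155520000, min=52829543/12960000, spread=386393/6220800
Step 7: max=257225723131/62208000000, min=21156358813/5184000000, spread=26795339/497664000
Step 8: max=15413735714129/3732480000000, min=1271246149667/311040000000, spread=254051069/5971968000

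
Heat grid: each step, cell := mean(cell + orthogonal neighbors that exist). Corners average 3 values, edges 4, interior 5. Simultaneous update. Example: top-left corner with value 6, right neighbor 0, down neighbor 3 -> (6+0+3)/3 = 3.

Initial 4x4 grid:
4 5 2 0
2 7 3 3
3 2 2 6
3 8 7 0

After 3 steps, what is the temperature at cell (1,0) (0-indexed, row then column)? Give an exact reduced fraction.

Step 1: cell (1,0) = 4
Step 2: cell (1,0) = 419/120
Step 3: cell (1,0) = 13913/3600
Full grid after step 3:
  4019/1080 6619/1800 5563/1800 5839/2160
  13913/3600 2209/600 20209/6000 21517/7200
  13841/3600 24229/6000 5687/1500 24773/7200
  9019/2160 30547/7200 29723/7200 421/108

Answer: 13913/3600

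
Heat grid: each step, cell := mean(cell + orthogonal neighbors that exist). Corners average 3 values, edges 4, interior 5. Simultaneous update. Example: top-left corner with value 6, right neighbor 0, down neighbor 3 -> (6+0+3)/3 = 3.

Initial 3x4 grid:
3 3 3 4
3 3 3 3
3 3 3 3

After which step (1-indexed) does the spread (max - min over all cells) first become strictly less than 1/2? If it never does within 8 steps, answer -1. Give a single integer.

Step 1: max=10/3, min=3, spread=1/3
  -> spread < 1/2 first at step 1
Step 2: max=59/18, min=3, spread=5/18
Step 3: max=689/216, min=3, spread=41/216
Step 4: max=81977/25920, min=3, spread=4217/25920
Step 5: max=4874749/1555200, min=21679/7200, spread=38417/311040
Step 6: max=291136211/93312000, min=434597/144000, spread=1903471/18662400
Step 7: max=17397149089/5598720000, min=13075759/4320000, spread=18038617/223948800
Step 8: max=1041037782851/335923200000, min=1179326759/388800000, spread=883978523/13436928000

Answer: 1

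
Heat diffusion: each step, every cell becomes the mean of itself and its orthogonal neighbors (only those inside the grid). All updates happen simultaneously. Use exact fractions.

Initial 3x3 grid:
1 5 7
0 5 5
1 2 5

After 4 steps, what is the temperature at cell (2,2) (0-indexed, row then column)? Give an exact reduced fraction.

Step 1: cell (2,2) = 4
Step 2: cell (2,2) = 17/4
Step 3: cell (2,2) = 2833/720
Step 4: cell (2,2) = 166951/43200
Full grid after step 4:
  135301/43200 1598063/432000 34883/8100
  810667/288000 316703/90000 1771313/432000
  9773/3600 928417/288000 166951/43200

Answer: 166951/43200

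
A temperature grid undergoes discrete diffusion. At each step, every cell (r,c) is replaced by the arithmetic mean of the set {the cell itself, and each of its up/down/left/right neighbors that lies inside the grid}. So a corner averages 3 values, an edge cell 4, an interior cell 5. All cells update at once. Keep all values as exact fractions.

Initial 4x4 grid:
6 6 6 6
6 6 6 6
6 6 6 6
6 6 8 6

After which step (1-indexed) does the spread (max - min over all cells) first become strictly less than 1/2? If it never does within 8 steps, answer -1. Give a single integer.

Step 1: max=20/3, min=6, spread=2/3
Step 2: max=391/60, min=6, spread=31/60
Step 3: max=3451/540, min=6, spread=211/540
  -> spread < 1/2 first at step 3
Step 4: max=340843/54000, min=6, spread=16843/54000
Step 5: max=3054643/486000, min=27079/4500, spread=130111/486000
Step 6: max=91122367/14580000, min=1627159/270000, spread=3255781/14580000
Step 7: max=2724753691/437400000, min=1631107/270000, spread=82360351/437400000
Step 8: max=81483316891/13122000000, min=294106441/48600000, spread=2074577821/13122000000

Answer: 3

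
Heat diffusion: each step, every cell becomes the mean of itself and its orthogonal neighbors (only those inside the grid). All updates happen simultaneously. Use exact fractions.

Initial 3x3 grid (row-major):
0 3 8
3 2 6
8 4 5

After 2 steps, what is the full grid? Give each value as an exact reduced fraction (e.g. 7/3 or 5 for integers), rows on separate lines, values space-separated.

Answer: 17/6 871/240 85/18
277/80 201/50 1171/240
13/3 367/80 5

Derivation:
After step 1:
  2 13/4 17/3
  13/4 18/5 21/4
  5 19/4 5
After step 2:
  17/6 871/240 85/18
  277/80 201/50 1171/240
  13/3 367/80 5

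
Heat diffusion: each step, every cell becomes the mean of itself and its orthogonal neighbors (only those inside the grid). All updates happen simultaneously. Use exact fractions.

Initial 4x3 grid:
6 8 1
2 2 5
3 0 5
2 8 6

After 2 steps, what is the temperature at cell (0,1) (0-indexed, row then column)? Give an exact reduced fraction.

Answer: 353/80

Derivation:
Step 1: cell (0,1) = 17/4
Step 2: cell (0,1) = 353/80
Full grid after step 2:
  77/18 353/80 73/18
  103/30 71/20 919/240
  97/30 67/20 1031/240
  121/36 137/30 43/9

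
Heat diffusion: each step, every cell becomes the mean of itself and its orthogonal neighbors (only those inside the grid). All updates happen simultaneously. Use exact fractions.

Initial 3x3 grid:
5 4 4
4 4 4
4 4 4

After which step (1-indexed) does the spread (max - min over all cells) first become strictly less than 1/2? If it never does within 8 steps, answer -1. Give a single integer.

Answer: 1

Derivation:
Step 1: max=13/3, min=4, spread=1/3
  -> spread < 1/2 first at step 1
Step 2: max=77/18, min=4, spread=5/18
Step 3: max=905/216, min=4, spread=41/216
Step 4: max=53971/12960, min=1451/360, spread=347/2592
Step 5: max=3217337/777600, min=14557/3600, spread=2921/31104
Step 6: max=192452539/46656000, min=1753483/432000, spread=24611/373248
Step 7: max=11516162033/2799360000, min=39536741/9720000, spread=207329/4478976
Step 8: max=689876352451/167961600000, min=2112401599/518400000, spread=1746635/53747712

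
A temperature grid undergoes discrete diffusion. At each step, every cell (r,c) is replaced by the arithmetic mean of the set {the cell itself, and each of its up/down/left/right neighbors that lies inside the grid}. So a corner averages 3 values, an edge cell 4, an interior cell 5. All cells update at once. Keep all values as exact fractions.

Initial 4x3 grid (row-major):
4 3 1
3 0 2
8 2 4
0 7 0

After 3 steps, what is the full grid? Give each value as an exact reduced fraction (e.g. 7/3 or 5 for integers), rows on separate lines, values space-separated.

Answer: 76/27 1127/450 33/16
11611/3600 15401/6000 5699/2400
1003/300 1216/375 18397/7200
2719/720 45569/14400 839/270

Derivation:
After step 1:
  10/3 2 2
  15/4 2 7/4
  13/4 21/5 2
  5 9/4 11/3
After step 2:
  109/36 7/3 23/12
  37/12 137/50 31/16
  81/20 137/50 697/240
  7/2 907/240 95/36
After step 3:
  76/27 1127/450 33/16
  11611/3600 15401/6000 5699/2400
  1003/300 1216/375 18397/7200
  2719/720 45569/14400 839/270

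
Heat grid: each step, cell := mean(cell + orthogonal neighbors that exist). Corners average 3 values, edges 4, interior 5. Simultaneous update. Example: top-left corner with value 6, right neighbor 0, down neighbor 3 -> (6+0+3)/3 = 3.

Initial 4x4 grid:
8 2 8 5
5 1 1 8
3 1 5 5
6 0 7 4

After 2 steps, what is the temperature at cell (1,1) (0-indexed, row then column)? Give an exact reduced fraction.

Answer: 88/25

Derivation:
Step 1: cell (1,1) = 2
Step 2: cell (1,1) = 88/25
Full grid after step 2:
  14/3 63/16 407/80 21/4
  15/4 88/25 383/100 437/80
  13/4 301/100 199/50 1163/240
  41/12 25/8 499/120 89/18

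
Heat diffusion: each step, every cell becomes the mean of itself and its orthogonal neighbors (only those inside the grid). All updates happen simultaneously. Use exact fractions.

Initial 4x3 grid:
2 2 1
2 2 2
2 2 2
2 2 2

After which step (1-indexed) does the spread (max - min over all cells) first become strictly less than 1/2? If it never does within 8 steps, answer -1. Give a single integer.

Step 1: max=2, min=5/3, spread=1/3
  -> spread < 1/2 first at step 1
Step 2: max=2, min=31/18, spread=5/18
Step 3: max=2, min=391/216, spread=41/216
Step 4: max=2, min=47623/25920, spread=4217/25920
Step 5: max=14321/7200, min=2901251/1555200, spread=38417/311040
Step 6: max=285403/144000, min=175423789/93312000, spread=1903471/18662400
Step 7: max=8524241/4320000, min=10596450911/5598720000, spread=18038617/223948800
Step 8: max=764673241/388800000, min=638578217149/335923200000, spread=883978523/13436928000

Answer: 1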